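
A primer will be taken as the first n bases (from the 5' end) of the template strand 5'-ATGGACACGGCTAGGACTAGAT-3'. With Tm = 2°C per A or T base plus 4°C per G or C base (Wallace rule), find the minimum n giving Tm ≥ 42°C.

n = 14

First 13 bases: ATGGACACGGCTA → Tm = 40°C (< 42°C)
First 14 bases: ATGGACACGGCTAG → Tm = 44°C (≥ 42°C)
Since every base adds ≥2°C, Tm only increases with n, so the threshold is first crossed at n = 14.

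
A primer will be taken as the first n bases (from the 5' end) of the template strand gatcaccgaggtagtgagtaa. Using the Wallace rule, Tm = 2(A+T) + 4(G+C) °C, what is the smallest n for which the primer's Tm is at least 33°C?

n = 11

First 10 bases: GATCACCGAG → Tm = 32°C (< 33°C)
First 11 bases: GATCACCGAGG → Tm = 36°C (≥ 33°C)
Since every base adds ≥2°C, Tm only increases with n, so the threshold is first crossed at n = 11.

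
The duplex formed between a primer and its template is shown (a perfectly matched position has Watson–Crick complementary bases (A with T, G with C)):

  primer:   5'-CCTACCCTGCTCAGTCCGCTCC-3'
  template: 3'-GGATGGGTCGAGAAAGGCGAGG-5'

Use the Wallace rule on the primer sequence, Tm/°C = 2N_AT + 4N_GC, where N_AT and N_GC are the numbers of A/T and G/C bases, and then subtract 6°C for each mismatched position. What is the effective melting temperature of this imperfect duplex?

Primer base counts: A=2, T=5, G=3, C=12 → A+T=7, G+C=15
Perfect-match Tm = 2(7) + 4(15) = 14 + 60 = 74°C
Mismatches (positions where the bases are not complementary): 3 (at positions 8, 13, 14)
Effective Tm = 74 − 3×6 = 74 − 18 = 56°C

56°C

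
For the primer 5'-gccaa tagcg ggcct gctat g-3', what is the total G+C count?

13

Scanning the sequence gives T=4, A=4, C=6, G=7.
G+C = 7 + 6 = 13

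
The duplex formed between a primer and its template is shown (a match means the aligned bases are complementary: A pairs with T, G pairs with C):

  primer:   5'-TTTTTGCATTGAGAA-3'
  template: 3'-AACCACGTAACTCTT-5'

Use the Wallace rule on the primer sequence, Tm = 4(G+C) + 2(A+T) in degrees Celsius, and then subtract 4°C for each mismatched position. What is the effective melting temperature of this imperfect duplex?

30°C

Primer base counts: A=4, T=7, G=3, C=1 → A+T=11, G+C=4
Perfect-match Tm = 2(11) + 4(4) = 22 + 16 = 38°C
Mismatches (positions where the bases are not complementary): 2 (at positions 3, 4)
Effective Tm = 38 − 2×4 = 38 − 8 = 30°C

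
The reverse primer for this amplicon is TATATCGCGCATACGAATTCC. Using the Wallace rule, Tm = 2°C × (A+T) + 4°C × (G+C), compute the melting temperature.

Scanning the sequence gives T=6, A=6, G=3, C=6.
So N_AT = 12 and N_GC = 9.
Tm = 4·9 + 2·12 = 36 + 24 = 60°C

60°C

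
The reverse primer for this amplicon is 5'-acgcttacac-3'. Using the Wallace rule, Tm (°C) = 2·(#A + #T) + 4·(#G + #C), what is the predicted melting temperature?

Scanning the sequence gives A=3, T=2, C=4, G=1.
AT pairs contribute 5, GC pairs contribute 5.
Tm = 2×5 + 4×5 = 30°C

30°C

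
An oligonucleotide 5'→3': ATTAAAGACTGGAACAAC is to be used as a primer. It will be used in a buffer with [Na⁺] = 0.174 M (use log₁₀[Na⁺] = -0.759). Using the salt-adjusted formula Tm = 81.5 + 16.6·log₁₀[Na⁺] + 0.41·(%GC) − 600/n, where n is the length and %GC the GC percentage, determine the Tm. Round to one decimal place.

49.2°C

Length n = 18. Base counts: A=9, C=3, T=3, G=3
G+C = 6, so %GC = 6/18 × 100 = 33.333%
Salt term: 16.6 × (-0.759) = -12.599
GC term: 0.41 × 33.333 = 13.667; length term: −600/18 = −33.333
Tm = 81.5 + (-12.599) + 13.667 − 33.333 = 49.235 → 49.2°C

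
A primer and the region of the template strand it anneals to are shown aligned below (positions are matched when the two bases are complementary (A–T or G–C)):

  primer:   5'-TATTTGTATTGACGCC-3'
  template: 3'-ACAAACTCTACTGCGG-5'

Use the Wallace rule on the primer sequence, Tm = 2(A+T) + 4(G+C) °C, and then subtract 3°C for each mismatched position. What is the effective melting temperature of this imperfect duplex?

32°C

Primer base counts: A=3, T=7, G=3, C=3 → A+T=10, G+C=6
Perfect-match Tm = 2(10) + 4(6) = 20 + 24 = 44°C
Mismatches (positions where the bases are not complementary): 4 (at positions 2, 7, 8, 9)
Effective Tm = 44 − 4×3 = 44 − 12 = 32°C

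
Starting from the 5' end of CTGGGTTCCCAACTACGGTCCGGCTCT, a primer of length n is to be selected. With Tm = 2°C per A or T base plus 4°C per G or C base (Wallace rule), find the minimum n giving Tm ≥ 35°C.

First 10 bases: CTGGGTTCCC → Tm = 34°C (< 35°C)
First 11 bases: CTGGGTTCCCA → Tm = 36°C (≥ 35°C)
Each additional base adds 2°C (A/T) or 4°C (G/C), so Tm is non-decreasing in n; n = 11 is the first length to reach 35°C.

n = 11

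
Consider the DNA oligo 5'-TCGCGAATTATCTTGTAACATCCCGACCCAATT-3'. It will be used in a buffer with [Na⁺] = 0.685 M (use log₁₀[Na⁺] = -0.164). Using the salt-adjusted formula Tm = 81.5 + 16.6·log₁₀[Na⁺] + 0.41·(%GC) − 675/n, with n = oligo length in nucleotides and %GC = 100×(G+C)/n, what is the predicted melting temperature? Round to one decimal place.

75.7°C

Length n = 33. Scanning the sequence gives C=10, A=9, G=4, T=10.
G+C = 14, so %GC = 14/33 × 100 = 42.424%
Salt term: 16.6 × (-0.164) = -2.722
GC term: 0.41 × 42.424 = 17.394; length term: −675/33 = −20.455
Tm = 81.5 + (-2.722) + 17.394 − 20.455 = 75.717 → 75.7°C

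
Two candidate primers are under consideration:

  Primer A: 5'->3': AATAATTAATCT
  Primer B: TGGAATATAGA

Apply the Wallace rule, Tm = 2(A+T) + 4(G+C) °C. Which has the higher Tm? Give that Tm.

Primer B, 28°C

Primer A: A+T=11, G+C=1 → Tm = 2(11)+4(1) = 26°C
Primer B: A+T=8, G+C=3 → Tm = 2(8)+4(3) = 28°C
26°C vs 28°C → primer B is higher.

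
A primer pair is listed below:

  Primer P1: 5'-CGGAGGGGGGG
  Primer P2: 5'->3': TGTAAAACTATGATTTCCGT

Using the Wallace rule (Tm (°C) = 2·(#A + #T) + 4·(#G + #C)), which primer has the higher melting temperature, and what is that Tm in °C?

Primer P1: A+T=1, G+C=10 → Tm = 2(1)+4(10) = 42°C
Primer P2: A+T=14, G+C=6 → Tm = 2(14)+4(6) = 52°C
42°C vs 52°C → primer P2 is higher.

Primer P2, 52°C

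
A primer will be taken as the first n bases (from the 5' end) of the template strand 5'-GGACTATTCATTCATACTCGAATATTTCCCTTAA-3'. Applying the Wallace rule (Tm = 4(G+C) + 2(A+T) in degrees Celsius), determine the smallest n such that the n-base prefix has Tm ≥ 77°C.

n = 29

First 28 bases: GGACTATTCATTCATACTCGAATATTTC → Tm = 74°C (< 77°C)
First 29 bases: GGACTATTCATTCATACTCGAATATTTCC → Tm = 78°C (≥ 77°C)
Since every base adds ≥2°C, Tm only increases with n, so the threshold is first crossed at n = 29.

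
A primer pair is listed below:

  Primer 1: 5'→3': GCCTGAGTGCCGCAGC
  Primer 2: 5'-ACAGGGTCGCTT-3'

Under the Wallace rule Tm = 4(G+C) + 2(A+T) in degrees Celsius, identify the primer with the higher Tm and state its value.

Primer 1: A+T=4, G+C=12 → Tm = 2(4)+4(12) = 56°C
Primer 2: A+T=5, G+C=7 → Tm = 2(5)+4(7) = 38°C
56°C vs 38°C → primer 1 is higher.

Primer 1, 56°C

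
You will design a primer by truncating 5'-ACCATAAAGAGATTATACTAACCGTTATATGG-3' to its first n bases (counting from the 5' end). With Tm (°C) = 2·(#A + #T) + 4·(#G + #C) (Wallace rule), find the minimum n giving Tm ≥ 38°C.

First 14 bases: ACCATAAAGAGATT → Tm = 36°C (< 38°C)
First 15 bases: ACCATAAAGAGATTA → Tm = 38°C (≥ 38°C)
Each additional base adds 2°C (A/T) or 4°C (G/C), so Tm is non-decreasing in n; n = 15 is the first length to reach 38°C.

n = 15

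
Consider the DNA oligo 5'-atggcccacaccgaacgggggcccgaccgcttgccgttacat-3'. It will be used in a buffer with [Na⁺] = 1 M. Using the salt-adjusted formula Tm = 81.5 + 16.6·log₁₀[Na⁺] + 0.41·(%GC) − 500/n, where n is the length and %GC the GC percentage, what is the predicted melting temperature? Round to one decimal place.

96.9°C

Length n = 42. T=6, G=12, C=16, A=8
G+C = 28, so %GC = 28/42 × 100 = 66.667%
Salt term: 16.6 × (0) = 0
GC term: 0.41 × 66.667 = 27.333; length term: −500/42 = −11.905
Tm = 81.5 + (0) + 27.333 − 11.905 = 96.928 → 96.9°C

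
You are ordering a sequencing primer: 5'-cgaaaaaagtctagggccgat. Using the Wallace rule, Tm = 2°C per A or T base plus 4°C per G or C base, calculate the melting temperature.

A=8, C=4, G=6, T=3
So N_AT = 11 and N_GC = 10.
Tm = 2×11 + 4×10 = 62°C

62°C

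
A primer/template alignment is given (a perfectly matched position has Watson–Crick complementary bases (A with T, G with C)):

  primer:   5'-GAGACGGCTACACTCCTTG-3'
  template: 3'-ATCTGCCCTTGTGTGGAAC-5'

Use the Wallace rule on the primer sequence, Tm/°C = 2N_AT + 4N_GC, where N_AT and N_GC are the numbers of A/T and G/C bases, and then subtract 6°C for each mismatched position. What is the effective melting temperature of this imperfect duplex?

36°C

Primer base counts: A=4, T=4, G=5, C=6 → A+T=8, G+C=11
Perfect-match Tm = 2(8) + 4(11) = 16 + 44 = 60°C
Mismatches (positions where the bases are not complementary): 4 (at positions 1, 8, 9, 14)
Effective Tm = 60 − 4×6 = 60 − 24 = 36°C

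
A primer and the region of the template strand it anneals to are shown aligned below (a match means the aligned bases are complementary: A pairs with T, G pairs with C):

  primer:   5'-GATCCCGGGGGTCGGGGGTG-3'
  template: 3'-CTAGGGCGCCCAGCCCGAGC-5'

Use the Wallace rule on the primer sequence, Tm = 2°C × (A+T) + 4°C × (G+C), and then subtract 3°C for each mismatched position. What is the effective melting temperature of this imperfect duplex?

60°C

Primer base counts: A=1, T=3, G=12, C=4 → A+T=4, G+C=16
Perfect-match Tm = 2(4) + 4(16) = 8 + 64 = 72°C
Mismatches (positions where the bases are not complementary): 4 (at positions 8, 17, 18, 19)
Effective Tm = 72 − 4×3 = 72 − 12 = 60°C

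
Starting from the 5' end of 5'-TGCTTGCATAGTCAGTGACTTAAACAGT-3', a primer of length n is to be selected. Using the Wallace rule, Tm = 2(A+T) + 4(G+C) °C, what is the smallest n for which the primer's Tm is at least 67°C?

First 24 bases: TGCTTGCATAGTCAGTGACTTAAA → Tm = 66°C (< 67°C)
First 25 bases: TGCTTGCATAGTCAGTGACTTAAAC → Tm = 70°C (≥ 67°C)
Each additional base adds 2°C (A/T) or 4°C (G/C), so Tm is non-decreasing in n; n = 25 is the first length to reach 67°C.

n = 25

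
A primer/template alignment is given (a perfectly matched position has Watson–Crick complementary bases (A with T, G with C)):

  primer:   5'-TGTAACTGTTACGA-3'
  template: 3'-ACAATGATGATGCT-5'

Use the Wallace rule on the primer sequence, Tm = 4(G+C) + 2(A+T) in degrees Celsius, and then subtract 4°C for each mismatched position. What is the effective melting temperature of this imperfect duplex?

Primer base counts: A=4, T=5, G=3, C=2 → A+T=9, G+C=5
Perfect-match Tm = 2(9) + 4(5) = 18 + 20 = 38°C
Mismatches (positions where the bases are not complementary): 3 (at positions 4, 8, 9)
Effective Tm = 38 − 3×4 = 38 − 12 = 26°C

26°C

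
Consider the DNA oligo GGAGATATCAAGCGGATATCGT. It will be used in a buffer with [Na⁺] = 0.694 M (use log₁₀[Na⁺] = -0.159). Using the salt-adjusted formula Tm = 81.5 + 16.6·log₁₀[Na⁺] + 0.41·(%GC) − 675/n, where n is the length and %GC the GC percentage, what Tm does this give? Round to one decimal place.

66.8°C

Length n = 22. T=5, C=3, A=7, G=7
G+C = 10, so %GC = 10/22 × 100 = 45.455%
Salt term: 16.6 × (-0.159) = -2.639
GC term: 0.41 × 45.455 = 18.637; length term: −675/22 = −30.682
Tm = 81.5 + (-2.639) + 18.637 − 30.682 = 66.816 → 66.8°C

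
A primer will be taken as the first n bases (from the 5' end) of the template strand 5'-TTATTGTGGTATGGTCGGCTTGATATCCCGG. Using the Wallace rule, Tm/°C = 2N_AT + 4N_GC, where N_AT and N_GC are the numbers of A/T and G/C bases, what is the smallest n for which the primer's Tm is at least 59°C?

n = 21

First 20 bases: TTATTGTGGTATGGTCGGCT → Tm = 58°C (< 59°C)
First 21 bases: TTATTGTGGTATGGTCGGCTT → Tm = 60°C (≥ 59°C)
Since every base adds ≥2°C, Tm only increases with n, so the threshold is first crossed at n = 21.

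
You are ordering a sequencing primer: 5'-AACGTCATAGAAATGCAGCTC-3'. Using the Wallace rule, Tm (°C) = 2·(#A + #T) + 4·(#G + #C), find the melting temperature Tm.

Scanning the sequence gives G=4, T=4, C=5, A=8.
A+T = 12, G+C = 9
Tm = 4·9 + 2·12 = 36 + 24 = 60°C

60°C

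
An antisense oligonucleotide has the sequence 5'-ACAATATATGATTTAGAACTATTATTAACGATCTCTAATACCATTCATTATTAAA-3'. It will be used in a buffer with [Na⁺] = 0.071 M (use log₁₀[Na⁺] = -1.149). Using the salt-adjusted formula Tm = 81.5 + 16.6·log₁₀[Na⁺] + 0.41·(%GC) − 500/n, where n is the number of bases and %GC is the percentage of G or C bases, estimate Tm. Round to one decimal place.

Length n = 55. Base counts: T=21, C=8, G=3, A=23
G+C = 11, so %GC = 11/55 × 100 = 20%
Salt term: 16.6 × (-1.149) = -19.073
GC term: 0.41 × 20 = 8.2; length term: −500/55 = −9.091
Tm = 81.5 + (-19.073) + 8.2 − 9.091 = 61.536 → 61.5°C

61.5°C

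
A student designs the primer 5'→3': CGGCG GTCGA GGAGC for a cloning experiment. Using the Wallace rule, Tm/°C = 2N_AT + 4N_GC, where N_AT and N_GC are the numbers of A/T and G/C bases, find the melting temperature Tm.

Base counts: A=2, T=1, G=8, C=4
So N_AT = 3 and N_GC = 12.
Tm = 2×3 + 4×12 = 54°C

54°C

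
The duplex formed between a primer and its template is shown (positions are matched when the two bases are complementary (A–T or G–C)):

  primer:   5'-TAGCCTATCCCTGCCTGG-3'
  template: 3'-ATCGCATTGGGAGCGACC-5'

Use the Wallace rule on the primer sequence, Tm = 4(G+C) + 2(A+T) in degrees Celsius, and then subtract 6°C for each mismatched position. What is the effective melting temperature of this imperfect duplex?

34°C

Primer base counts: A=2, T=5, G=4, C=7 → A+T=7, G+C=11
Perfect-match Tm = 2(7) + 4(11) = 14 + 44 = 58°C
Mismatches (positions where the bases are not complementary): 4 (at positions 5, 8, 13, 14)
Effective Tm = 58 − 4×6 = 58 − 24 = 34°C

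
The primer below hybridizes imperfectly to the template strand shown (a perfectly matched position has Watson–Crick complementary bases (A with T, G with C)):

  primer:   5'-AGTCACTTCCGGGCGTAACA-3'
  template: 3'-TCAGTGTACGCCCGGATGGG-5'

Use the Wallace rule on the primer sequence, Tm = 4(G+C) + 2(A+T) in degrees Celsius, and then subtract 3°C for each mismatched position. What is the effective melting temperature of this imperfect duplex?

Primer base counts: A=5, T=4, G=5, C=6 → A+T=9, G+C=11
Perfect-match Tm = 2(9) + 4(11) = 18 + 44 = 62°C
Mismatches (positions where the bases are not complementary): 5 (at positions 7, 9, 15, 18, 20)
Effective Tm = 62 − 5×3 = 62 − 15 = 47°C

47°C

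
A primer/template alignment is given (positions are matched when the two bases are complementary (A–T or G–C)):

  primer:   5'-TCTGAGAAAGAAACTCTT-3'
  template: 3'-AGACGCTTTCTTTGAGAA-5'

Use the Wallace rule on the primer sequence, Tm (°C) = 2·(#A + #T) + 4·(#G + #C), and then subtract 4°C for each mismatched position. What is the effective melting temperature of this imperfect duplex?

Primer base counts: A=7, T=5, G=3, C=3 → A+T=12, G+C=6
Perfect-match Tm = 2(12) + 4(6) = 24 + 24 = 48°C
Mismatches (positions where the bases are not complementary): 1 (at position 5)
Effective Tm = 48 − 1×4 = 48 − 4 = 44°C

44°C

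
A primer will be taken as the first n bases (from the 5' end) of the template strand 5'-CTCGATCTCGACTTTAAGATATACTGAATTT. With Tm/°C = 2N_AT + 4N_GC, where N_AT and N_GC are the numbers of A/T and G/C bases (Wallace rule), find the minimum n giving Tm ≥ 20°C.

First 6 bases: CTCGAT → Tm = 18°C (< 20°C)
First 7 bases: CTCGATC → Tm = 22°C (≥ 20°C)
Since every base adds ≥2°C, Tm only increases with n, so the threshold is first crossed at n = 7.

n = 7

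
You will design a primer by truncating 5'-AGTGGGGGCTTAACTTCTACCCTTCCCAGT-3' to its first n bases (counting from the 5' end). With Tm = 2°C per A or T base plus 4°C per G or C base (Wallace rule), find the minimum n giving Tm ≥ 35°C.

n = 11

First 10 bases: AGTGGGGGCT → Tm = 34°C (< 35°C)
First 11 bases: AGTGGGGGCTT → Tm = 36°C (≥ 35°C)
Each additional base adds 2°C (A/T) or 4°C (G/C), so Tm is non-decreasing in n; n = 11 is the first length to reach 35°C.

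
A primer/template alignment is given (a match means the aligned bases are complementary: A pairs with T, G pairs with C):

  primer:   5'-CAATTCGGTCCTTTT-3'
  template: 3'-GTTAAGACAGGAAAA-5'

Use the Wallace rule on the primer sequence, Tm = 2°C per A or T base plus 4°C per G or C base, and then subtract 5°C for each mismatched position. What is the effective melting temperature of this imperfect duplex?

37°C

Primer base counts: A=2, T=7, G=2, C=4 → A+T=9, G+C=6
Perfect-match Tm = 2(9) + 4(6) = 18 + 24 = 42°C
Mismatches (positions where the bases are not complementary): 1 (at position 7)
Effective Tm = 42 − 1×5 = 42 − 5 = 37°C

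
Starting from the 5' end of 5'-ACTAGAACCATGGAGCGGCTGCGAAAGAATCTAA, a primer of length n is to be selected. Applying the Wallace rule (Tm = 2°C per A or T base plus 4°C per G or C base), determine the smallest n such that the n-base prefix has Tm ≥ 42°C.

First 14 bases: ACTAGAACCATGGA → Tm = 40°C (< 42°C)
First 15 bases: ACTAGAACCATGGAG → Tm = 44°C (≥ 42°C)
Since every base adds ≥2°C, Tm only increases with n, so the threshold is first crossed at n = 15.

n = 15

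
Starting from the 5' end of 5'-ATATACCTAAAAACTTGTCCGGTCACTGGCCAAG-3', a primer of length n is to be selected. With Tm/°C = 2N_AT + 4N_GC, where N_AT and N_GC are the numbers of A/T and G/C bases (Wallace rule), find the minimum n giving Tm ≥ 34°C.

First 13 bases: ATATACCTAAAAA → Tm = 30°C (< 34°C)
First 14 bases: ATATACCTAAAAAC → Tm = 34°C (≥ 34°C)
Each additional base adds 2°C (A/T) or 4°C (G/C), so Tm is non-decreasing in n; n = 14 is the first length to reach 34°C.

n = 14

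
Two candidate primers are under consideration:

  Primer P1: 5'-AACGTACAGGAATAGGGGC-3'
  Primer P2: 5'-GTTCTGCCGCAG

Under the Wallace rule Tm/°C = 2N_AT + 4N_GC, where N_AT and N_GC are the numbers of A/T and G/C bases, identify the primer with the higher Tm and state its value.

Primer P1: A+T=9, G+C=10 → Tm = 2(9)+4(10) = 58°C
Primer P2: A+T=4, G+C=8 → Tm = 2(4)+4(8) = 40°C
58°C vs 40°C → primer P1 is higher.

Primer P1, 58°C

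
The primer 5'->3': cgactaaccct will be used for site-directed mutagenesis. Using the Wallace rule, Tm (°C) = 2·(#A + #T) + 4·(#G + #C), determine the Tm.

34°C

G=1, C=5, A=3, T=2
So N_AT = 5 and N_GC = 6.
Tm = 2(5) + 4(6) = 10 + 24 = 34°C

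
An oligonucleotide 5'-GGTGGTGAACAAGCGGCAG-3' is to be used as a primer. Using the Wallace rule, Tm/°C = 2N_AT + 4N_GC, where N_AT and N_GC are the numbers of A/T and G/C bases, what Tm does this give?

Base counts: C=3, G=9, T=2, A=5
AT pairs contribute 7, GC pairs contribute 12.
Tm = 2×7 + 4×12 = 62°C

62°C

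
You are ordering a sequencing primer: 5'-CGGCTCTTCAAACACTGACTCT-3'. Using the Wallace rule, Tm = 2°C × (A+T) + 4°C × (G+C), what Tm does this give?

Base counts: G=3, T=6, C=8, A=5
AT pairs contribute 11, GC pairs contribute 11.
Tm = 2(11) + 4(11) = 22 + 44 = 66°C

66°C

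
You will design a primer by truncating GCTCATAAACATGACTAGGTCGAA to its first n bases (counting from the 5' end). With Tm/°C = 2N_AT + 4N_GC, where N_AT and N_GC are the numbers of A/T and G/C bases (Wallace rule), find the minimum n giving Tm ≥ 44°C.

First 15 bases: GCTCATAAACATGAC → Tm = 42°C (< 44°C)
First 16 bases: GCTCATAAACATGACT → Tm = 44°C (≥ 44°C)
Since every base adds ≥2°C, Tm only increases with n, so the threshold is first crossed at n = 16.

n = 16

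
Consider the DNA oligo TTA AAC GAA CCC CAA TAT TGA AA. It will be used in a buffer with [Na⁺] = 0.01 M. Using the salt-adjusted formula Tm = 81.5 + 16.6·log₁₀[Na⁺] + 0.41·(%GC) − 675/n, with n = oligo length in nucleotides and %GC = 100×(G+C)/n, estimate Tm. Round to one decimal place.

31.4°C

Length n = 23. Base counts: T=5, A=11, G=2, C=5
G+C = 7, so %GC = 7/23 × 100 = 30.435%
Salt term: 16.6 × (-2) = -33.2
GC term: 0.41 × 30.435 = 12.478; length term: −675/23 = −29.348
Tm = 81.5 + (-33.2) + 12.478 − 29.348 = 31.43 → 31.4°C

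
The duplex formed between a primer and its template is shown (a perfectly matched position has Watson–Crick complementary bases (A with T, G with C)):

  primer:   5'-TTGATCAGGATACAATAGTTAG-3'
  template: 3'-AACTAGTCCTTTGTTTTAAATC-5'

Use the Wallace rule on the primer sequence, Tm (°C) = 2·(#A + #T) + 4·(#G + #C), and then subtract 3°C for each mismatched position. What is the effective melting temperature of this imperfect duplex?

49°C

Primer base counts: A=8, T=7, G=5, C=2 → A+T=15, G+C=7
Perfect-match Tm = 2(15) + 4(7) = 30 + 28 = 58°C
Mismatches (positions where the bases are not complementary): 3 (at positions 11, 16, 18)
Effective Tm = 58 − 3×3 = 58 − 9 = 49°C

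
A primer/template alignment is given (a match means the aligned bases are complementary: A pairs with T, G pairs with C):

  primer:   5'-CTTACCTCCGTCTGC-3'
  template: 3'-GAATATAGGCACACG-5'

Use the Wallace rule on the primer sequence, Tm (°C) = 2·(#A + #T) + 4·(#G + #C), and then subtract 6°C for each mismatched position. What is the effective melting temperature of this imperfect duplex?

Primer base counts: A=1, T=5, G=2, C=7 → A+T=6, G+C=9
Perfect-match Tm = 2(6) + 4(9) = 12 + 36 = 48°C
Mismatches (positions where the bases are not complementary): 3 (at positions 5, 6, 12)
Effective Tm = 48 − 3×6 = 48 − 18 = 30°C

30°C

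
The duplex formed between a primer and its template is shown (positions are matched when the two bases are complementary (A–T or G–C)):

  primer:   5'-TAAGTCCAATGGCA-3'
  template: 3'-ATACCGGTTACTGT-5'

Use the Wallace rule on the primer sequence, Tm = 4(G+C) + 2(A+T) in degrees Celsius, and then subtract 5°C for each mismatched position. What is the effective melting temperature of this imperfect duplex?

25°C

Primer base counts: A=5, T=3, G=3, C=3 → A+T=8, G+C=6
Perfect-match Tm = 2(8) + 4(6) = 16 + 24 = 40°C
Mismatches (positions where the bases are not complementary): 3 (at positions 3, 5, 12)
Effective Tm = 40 − 3×5 = 40 − 15 = 25°C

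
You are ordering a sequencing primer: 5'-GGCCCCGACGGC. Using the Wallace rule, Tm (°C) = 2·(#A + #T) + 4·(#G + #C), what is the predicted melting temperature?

Scanning the sequence gives G=5, C=6, T=0, A=1.
AT pairs contribute 1, GC pairs contribute 11.
Tm = 4·11 + 2·1 = 44 + 2 = 46°C

46°C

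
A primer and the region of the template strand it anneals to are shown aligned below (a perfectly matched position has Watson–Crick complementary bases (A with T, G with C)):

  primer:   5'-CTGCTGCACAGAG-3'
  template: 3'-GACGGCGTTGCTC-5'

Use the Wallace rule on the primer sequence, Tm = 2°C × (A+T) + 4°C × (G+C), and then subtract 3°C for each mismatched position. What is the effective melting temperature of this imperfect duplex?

33°C

Primer base counts: A=3, T=2, G=4, C=4 → A+T=5, G+C=8
Perfect-match Tm = 2(5) + 4(8) = 10 + 32 = 42°C
Mismatches (positions where the bases are not complementary): 3 (at positions 5, 9, 10)
Effective Tm = 42 − 3×3 = 42 − 9 = 33°C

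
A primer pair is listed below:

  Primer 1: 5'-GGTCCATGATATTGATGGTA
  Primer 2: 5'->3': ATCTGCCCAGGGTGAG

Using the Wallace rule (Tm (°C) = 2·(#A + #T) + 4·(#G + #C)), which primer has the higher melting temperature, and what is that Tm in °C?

Primer 1: A+T=12, G+C=8 → Tm = 2(12)+4(8) = 56°C
Primer 2: A+T=6, G+C=10 → Tm = 2(6)+4(10) = 52°C
56°C vs 52°C → primer 1 is higher.

Primer 1, 56°C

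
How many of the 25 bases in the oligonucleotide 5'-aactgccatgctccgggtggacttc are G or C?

Base counts: G=7, T=6, C=8, A=4
G+C = 7 + 8 = 15

15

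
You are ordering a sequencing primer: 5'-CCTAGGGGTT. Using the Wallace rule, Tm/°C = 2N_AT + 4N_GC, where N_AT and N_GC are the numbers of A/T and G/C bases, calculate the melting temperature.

32°C

Base counts: A=1, G=4, C=2, T=3
So N_AT = 4 and N_GC = 6.
Tm = 2×4 + 4×6 = 32°C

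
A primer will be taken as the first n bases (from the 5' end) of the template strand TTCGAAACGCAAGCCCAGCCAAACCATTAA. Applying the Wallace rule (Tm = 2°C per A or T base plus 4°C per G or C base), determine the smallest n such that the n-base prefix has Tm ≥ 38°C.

First 12 bases: TTCGAAACGCAA → Tm = 34°C (< 38°C)
First 13 bases: TTCGAAACGCAAG → Tm = 38°C (≥ 38°C)
Each additional base adds 2°C (A/T) or 4°C (G/C), so Tm is non-decreasing in n; n = 13 is the first length to reach 38°C.

n = 13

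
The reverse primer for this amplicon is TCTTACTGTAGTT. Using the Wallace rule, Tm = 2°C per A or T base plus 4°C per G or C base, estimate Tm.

T=7, G=2, A=2, C=2
So N_AT = 9 and N_GC = 4.
Tm = 4·4 + 2·9 = 16 + 18 = 34°C

34°C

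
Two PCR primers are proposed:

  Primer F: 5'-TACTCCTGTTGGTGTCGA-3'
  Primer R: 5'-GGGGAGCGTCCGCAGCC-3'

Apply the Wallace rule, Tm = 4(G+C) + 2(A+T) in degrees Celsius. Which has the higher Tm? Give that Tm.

Primer R, 62°C

Primer F: A+T=9, G+C=9 → Tm = 2(9)+4(9) = 54°C
Primer R: A+T=3, G+C=14 → Tm = 2(3)+4(14) = 62°C
54°C vs 62°C → primer R is higher.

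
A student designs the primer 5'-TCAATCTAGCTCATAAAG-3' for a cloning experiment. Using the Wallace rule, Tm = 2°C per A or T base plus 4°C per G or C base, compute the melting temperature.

Scanning the sequence gives C=4, T=5, G=2, A=7.
AT pairs contribute 12, GC pairs contribute 6.
Tm = 2×12 + 4×6 = 48°C

48°C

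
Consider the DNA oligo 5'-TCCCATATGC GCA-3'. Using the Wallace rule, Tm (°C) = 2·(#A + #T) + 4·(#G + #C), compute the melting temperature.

40°C

Scanning the sequence gives C=5, G=2, T=3, A=3.
So N_AT = 6 and N_GC = 7.
Tm = 2×6 + 4×7 = 40°C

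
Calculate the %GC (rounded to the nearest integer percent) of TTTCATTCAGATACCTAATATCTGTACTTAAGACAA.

28%

C=7, G=3, T=13, A=13
G+C = 3 + 7 = 10 out of 36 bases
%GC = 10/36 × 100 = 27.78% ≈ 28%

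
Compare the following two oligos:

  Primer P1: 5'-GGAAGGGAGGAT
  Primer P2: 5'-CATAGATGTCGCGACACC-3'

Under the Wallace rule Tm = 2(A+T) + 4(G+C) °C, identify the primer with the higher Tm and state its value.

Primer P2, 56°C

Primer P1: A+T=5, G+C=7 → Tm = 2(5)+4(7) = 38°C
Primer P2: A+T=8, G+C=10 → Tm = 2(8)+4(10) = 56°C
38°C vs 56°C → primer P2 is higher.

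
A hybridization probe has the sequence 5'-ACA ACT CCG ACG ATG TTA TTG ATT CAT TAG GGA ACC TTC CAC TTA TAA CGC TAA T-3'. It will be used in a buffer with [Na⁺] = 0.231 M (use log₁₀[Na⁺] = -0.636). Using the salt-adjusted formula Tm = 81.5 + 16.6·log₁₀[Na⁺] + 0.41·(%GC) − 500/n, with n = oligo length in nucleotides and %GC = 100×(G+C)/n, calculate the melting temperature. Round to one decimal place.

77.5°C

Length n = 55. C=13, G=8, T=17, A=17
G+C = 21, so %GC = 21/55 × 100 = 38.182%
Salt term: 16.6 × (-0.636) = -10.558
GC term: 0.41 × 38.182 = 15.655; length term: −500/55 = −9.091
Tm = 81.5 + (-10.558) + 15.655 − 9.091 = 77.506 → 77.5°C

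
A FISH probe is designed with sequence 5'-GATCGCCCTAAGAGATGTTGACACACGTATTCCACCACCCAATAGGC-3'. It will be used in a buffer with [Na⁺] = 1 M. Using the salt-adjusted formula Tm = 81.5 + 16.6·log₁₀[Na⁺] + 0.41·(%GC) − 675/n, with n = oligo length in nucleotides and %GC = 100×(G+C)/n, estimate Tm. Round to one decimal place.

Length n = 47. Counting bases: T=9, G=9, C=15, A=14
G+C = 24, so %GC = 24/47 × 100 = 51.064%
Salt term: 16.6 × (0) = 0
GC term: 0.41 × 51.064 = 20.936; length term: −675/47 = −14.362
Tm = 81.5 + (0) + 20.936 − 14.362 = 88.074 → 88.1°C

88.1°C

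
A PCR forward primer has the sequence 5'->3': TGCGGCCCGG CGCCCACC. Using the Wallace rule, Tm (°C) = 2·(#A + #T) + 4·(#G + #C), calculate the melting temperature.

A=1, T=1, C=10, G=6
A+T = 2, G+C = 16
Tm = 2(2) + 4(16) = 4 + 64 = 68°C

68°C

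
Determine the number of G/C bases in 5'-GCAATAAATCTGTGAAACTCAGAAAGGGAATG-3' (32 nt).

12

Counting bases: C=4, A=14, G=8, T=6
G+C = 8 + 4 = 12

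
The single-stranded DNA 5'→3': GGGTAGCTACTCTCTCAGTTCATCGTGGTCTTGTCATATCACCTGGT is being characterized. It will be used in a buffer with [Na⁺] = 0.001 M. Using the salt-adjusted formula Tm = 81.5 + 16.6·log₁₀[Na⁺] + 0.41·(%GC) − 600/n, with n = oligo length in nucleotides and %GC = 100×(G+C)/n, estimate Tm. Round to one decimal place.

Length n = 47. Base counts: G=11, A=7, T=17, C=12
G+C = 23, so %GC = 23/47 × 100 = 48.936%
Salt term: 16.6 × (-3) = -49.8
GC term: 0.41 × 48.936 = 20.064; length term: −600/47 = −12.766
Tm = 81.5 + (-49.8) + 20.064 − 12.766 = 38.998 → 39.0°C

39.0°C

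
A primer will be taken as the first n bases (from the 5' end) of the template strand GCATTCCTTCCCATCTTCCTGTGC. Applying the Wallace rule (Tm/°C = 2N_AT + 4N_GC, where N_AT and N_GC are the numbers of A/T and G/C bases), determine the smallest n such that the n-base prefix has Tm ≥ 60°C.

n = 20

First 19 bases: GCATTCCTTCCCATCTTCC → Tm = 58°C (< 60°C)
First 20 bases: GCATTCCTTCCCATCTTCCT → Tm = 60°C (≥ 60°C)
Since every base adds ≥2°C, Tm only increases with n, so the threshold is first crossed at n = 20.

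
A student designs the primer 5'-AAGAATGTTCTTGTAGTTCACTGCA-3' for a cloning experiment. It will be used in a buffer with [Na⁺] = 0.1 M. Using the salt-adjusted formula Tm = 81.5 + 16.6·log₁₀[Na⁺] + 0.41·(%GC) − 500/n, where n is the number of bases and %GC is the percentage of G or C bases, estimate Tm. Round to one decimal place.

Length n = 25. T=9, C=4, A=7, G=5
G+C = 9, so %GC = 9/25 × 100 = 36%
Salt term: 16.6 × (-1) = -16.6
GC term: 0.41 × 36 = 14.76; length term: −500/25 = −20
Tm = 81.5 + (-16.6) + 14.76 − 20 = 59.66 → 59.7°C

59.7°C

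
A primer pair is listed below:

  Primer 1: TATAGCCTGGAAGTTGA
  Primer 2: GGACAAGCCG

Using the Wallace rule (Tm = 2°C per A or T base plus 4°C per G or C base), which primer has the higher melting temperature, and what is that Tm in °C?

Primer 1, 48°C

Primer 1: A+T=10, G+C=7 → Tm = 2(10)+4(7) = 48°C
Primer 2: A+T=3, G+C=7 → Tm = 2(3)+4(7) = 34°C
48°C vs 34°C → primer 1 is higher.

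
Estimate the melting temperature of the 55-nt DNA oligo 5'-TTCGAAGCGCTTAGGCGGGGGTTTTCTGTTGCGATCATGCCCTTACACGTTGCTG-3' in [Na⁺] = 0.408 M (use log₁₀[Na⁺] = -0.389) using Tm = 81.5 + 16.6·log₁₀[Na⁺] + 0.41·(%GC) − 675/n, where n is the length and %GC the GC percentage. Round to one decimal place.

85.1°C

Length n = 55. Base counts: G=17, A=7, T=18, C=13
G+C = 30, so %GC = 30/55 × 100 = 54.545%
Salt term: 16.6 × (-0.389) = -6.457
GC term: 0.41 × 54.545 = 22.363; length term: −675/55 = −12.273
Tm = 81.5 + (-6.457) + 22.363 − 12.273 = 85.133 → 85.1°C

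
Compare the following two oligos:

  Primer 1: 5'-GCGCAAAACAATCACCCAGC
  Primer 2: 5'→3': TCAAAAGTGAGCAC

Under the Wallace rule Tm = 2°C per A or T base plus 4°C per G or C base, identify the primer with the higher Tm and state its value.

Primer 1: A+T=9, G+C=11 → Tm = 2(9)+4(11) = 62°C
Primer 2: A+T=8, G+C=6 → Tm = 2(8)+4(6) = 40°C
62°C vs 40°C → primer 1 is higher.

Primer 1, 62°C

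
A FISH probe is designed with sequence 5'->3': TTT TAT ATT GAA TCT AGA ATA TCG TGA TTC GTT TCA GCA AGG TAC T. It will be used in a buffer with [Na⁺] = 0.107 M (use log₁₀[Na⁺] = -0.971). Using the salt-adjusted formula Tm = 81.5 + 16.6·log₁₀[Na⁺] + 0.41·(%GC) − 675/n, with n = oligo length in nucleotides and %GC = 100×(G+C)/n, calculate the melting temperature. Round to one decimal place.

63.2°C

Length n = 46. Counting bases: A=13, T=19, C=6, G=8
G+C = 14, so %GC = 14/46 × 100 = 30.435%
Salt term: 16.6 × (-0.971) = -16.119
GC term: 0.41 × 30.435 = 12.478; length term: −675/46 = −14.674
Tm = 81.5 + (-16.119) + 12.478 − 14.674 = 63.185 → 63.2°C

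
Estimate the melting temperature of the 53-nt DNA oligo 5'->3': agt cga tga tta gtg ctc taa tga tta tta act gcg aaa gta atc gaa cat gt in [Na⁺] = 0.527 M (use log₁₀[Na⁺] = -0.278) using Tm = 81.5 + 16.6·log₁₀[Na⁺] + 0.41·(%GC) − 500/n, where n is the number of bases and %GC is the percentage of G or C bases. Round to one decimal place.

81.4°C

Length n = 53. Base counts: A=18, C=7, T=17, G=11
G+C = 18, so %GC = 18/53 × 100 = 33.962%
Salt term: 16.6 × (-0.278) = -4.615
GC term: 0.41 × 33.962 = 13.924; length term: −500/53 = −9.434
Tm = 81.5 + (-4.615) + 13.924 − 9.434 = 81.375 → 81.4°C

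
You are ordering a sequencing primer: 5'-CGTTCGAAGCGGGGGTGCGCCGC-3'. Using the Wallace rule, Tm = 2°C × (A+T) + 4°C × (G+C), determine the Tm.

Base counts: G=11, A=2, T=3, C=7
So N_AT = 5 and N_GC = 18.
Tm = 4·18 + 2·5 = 72 + 10 = 82°C

82°C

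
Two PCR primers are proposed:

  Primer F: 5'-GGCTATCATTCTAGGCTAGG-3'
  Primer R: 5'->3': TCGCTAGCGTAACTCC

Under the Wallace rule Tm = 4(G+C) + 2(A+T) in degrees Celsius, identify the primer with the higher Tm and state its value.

Primer F: A+T=10, G+C=10 → Tm = 2(10)+4(10) = 60°C
Primer R: A+T=7, G+C=9 → Tm = 2(7)+4(9) = 50°C
60°C vs 50°C → primer F is higher.

Primer F, 60°C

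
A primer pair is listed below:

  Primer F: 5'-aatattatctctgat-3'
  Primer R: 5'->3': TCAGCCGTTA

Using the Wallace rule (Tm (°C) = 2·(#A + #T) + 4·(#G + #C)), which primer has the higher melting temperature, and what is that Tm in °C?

Primer F: A+T=12, G+C=3 → Tm = 2(12)+4(3) = 36°C
Primer R: A+T=5, G+C=5 → Tm = 2(5)+4(5) = 30°C
36°C vs 30°C → primer F is higher.

Primer F, 36°C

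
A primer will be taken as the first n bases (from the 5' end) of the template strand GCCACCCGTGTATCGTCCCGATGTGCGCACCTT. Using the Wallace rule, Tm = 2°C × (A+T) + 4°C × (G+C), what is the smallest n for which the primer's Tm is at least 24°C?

n = 7

First 6 bases: GCCACC → Tm = 22°C (< 24°C)
First 7 bases: GCCACCC → Tm = 26°C (≥ 24°C)
Since every base adds ≥2°C, Tm only increases with n, so the threshold is first crossed at n = 7.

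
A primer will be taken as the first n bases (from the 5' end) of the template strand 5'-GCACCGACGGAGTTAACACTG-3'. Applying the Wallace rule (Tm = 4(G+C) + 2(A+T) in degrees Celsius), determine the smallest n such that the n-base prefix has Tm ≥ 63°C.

n = 21

First 20 bases: GCACCGACGGAGTTAACACT → Tm = 62°C (< 63°C)
First 21 bases: GCACCGACGGAGTTAACACTG → Tm = 66°C (≥ 63°C)
Each additional base adds 2°C (A/T) or 4°C (G/C), so Tm is non-decreasing in n; n = 21 is the first length to reach 63°C.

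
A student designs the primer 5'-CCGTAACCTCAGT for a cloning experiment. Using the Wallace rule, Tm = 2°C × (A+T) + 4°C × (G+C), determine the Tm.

40°C

A=3, C=5, T=3, G=2
So N_AT = 6 and N_GC = 7.
Tm = 2(6) + 4(7) = 12 + 28 = 40°C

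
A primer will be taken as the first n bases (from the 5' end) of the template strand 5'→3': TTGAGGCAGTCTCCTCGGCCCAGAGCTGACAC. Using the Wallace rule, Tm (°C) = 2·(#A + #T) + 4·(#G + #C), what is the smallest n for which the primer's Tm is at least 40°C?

n = 13

First 12 bases: TTGAGGCAGTCT → Tm = 36°C (< 40°C)
First 13 bases: TTGAGGCAGTCTC → Tm = 40°C (≥ 40°C)
Since every base adds ≥2°C, Tm only increases with n, so the threshold is first crossed at n = 13.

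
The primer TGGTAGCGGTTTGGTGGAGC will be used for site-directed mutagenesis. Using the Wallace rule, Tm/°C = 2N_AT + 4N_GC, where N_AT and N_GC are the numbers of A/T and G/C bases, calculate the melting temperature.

Counting bases: G=10, C=2, A=2, T=6
AT pairs contribute 8, GC pairs contribute 12.
Tm = 2(8) + 4(12) = 16 + 48 = 64°C

64°C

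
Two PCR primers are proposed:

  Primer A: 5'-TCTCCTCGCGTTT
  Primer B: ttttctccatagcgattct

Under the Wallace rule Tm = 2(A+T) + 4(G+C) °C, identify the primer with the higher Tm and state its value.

Primer A: A+T=6, G+C=7 → Tm = 2(6)+4(7) = 40°C
Primer B: A+T=12, G+C=7 → Tm = 2(12)+4(7) = 52°C
40°C vs 52°C → primer B is higher.

Primer B, 52°C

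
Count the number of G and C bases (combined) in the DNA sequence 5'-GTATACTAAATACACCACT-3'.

6

Base counts: A=8, T=5, G=1, C=5
Total G or C: 1 + 5 = 6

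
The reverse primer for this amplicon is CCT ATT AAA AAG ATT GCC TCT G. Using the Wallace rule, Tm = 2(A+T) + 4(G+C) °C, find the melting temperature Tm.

Scanning the sequence gives A=7, T=7, G=3, C=5.
So N_AT = 14 and N_GC = 8.
Tm = 2×14 + 4×8 = 60°C

60°C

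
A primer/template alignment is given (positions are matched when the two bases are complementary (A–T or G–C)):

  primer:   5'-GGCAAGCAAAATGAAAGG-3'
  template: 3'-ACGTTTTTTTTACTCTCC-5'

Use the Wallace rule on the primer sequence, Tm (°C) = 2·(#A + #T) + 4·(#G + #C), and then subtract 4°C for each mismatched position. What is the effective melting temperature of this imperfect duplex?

36°C

Primer base counts: A=9, T=1, G=6, C=2 → A+T=10, G+C=8
Perfect-match Tm = 2(10) + 4(8) = 20 + 32 = 52°C
Mismatches (positions where the bases are not complementary): 4 (at positions 1, 6, 7, 15)
Effective Tm = 52 − 4×4 = 52 − 16 = 36°C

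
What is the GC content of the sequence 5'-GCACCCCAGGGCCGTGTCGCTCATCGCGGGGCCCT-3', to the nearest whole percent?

77%

Base counts: G=12, T=5, C=15, A=3
G+C = 12 + 15 = 27 out of 35 bases
%GC = 27/35 × 100 = 77.14% ≈ 77%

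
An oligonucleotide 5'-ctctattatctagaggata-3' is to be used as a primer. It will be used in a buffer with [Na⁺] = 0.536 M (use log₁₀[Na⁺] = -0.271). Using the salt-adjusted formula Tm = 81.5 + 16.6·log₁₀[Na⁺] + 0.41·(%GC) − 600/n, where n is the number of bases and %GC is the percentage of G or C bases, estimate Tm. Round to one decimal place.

58.4°C

Length n = 19. Scanning the sequence gives A=6, G=3, C=3, T=7.
G+C = 6, so %GC = 6/19 × 100 = 31.579%
Salt term: 16.6 × (-0.271) = -4.499
GC term: 0.41 × 31.579 = 12.947; length term: −600/19 = −31.579
Tm = 81.5 + (-4.499) + 12.947 − 31.579 = 58.369 → 58.4°C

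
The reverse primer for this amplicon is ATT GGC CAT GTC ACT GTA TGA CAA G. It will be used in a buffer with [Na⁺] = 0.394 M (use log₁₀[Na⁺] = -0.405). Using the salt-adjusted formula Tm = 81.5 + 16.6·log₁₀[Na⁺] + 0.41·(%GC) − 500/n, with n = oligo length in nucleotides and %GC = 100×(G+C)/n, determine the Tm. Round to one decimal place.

72.8°C

Length n = 25. Base counts: A=7, G=6, C=5, T=7
G+C = 11, so %GC = 11/25 × 100 = 44%
Salt term: 16.6 × (-0.405) = -6.723
GC term: 0.41 × 44 = 18.04; length term: −500/25 = −20
Tm = 81.5 + (-6.723) + 18.04 − 20 = 72.817 → 72.8°C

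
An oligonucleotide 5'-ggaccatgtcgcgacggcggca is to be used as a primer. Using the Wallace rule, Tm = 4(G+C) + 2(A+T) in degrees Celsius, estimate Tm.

76°C

Counting bases: T=2, G=9, C=7, A=4
So N_AT = 6 and N_GC = 16.
Tm = 4·16 + 2·6 = 64 + 12 = 76°C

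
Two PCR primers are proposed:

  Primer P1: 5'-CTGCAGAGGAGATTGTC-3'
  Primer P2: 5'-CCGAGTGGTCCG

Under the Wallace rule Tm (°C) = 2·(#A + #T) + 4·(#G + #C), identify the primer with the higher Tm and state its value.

Primer P1, 52°C

Primer P1: A+T=8, G+C=9 → Tm = 2(8)+4(9) = 52°C
Primer P2: A+T=3, G+C=9 → Tm = 2(3)+4(9) = 42°C
52°C vs 42°C → primer P1 is higher.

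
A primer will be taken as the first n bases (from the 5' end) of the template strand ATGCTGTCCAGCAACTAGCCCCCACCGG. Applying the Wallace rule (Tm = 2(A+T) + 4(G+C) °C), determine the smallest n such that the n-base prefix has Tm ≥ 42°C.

n = 14

First 13 bases: ATGCTGTCCAGCA → Tm = 40°C (< 42°C)
First 14 bases: ATGCTGTCCAGCAA → Tm = 42°C (≥ 42°C)
Each additional base adds 2°C (A/T) or 4°C (G/C), so Tm is non-decreasing in n; n = 14 is the first length to reach 42°C.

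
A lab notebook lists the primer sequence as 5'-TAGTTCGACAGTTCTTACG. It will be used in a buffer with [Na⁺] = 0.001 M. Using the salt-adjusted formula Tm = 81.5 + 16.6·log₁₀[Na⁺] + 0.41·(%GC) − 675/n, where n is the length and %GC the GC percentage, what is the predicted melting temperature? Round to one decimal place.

Length n = 19. Base counts: C=4, G=4, A=4, T=7
G+C = 8, so %GC = 8/19 × 100 = 42.105%
Salt term: 16.6 × (-3) = -49.8
GC term: 0.41 × 42.105 = 17.263; length term: −675/19 = −35.526
Tm = 81.5 + (-49.8) + 17.263 − 35.526 = 13.437 → 13.4°C

13.4°C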